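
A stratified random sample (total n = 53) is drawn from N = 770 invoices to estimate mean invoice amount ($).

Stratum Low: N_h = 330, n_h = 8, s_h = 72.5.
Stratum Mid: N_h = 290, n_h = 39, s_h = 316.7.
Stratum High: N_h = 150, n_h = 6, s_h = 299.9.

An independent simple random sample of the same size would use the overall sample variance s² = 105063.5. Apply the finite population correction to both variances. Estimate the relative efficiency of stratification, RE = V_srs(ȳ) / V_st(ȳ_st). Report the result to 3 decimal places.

V̂(ȳ_st) = Σ W_h² (1 − n_h/N_h) s_h²/n_h, with W_h = N_h/N and N = 770:
  stratum Low: (330/770)²·(1 − 8/330)·72.5²/8 = 117.754
  stratum Mid: (290/770)²·(1 − 39/290)·316.7²/39 = 315.734
  stratum High: (150/770)²·(1 − 6/150)·299.9²/6 = 546.102
V_st = 979.59
V_srs = (1 − 53/770)·105063.5/53 = 1845.88
Relative efficiency = V_srs / V_st = 1845.88/979.59 = 1.8843

RE ≈ 1.884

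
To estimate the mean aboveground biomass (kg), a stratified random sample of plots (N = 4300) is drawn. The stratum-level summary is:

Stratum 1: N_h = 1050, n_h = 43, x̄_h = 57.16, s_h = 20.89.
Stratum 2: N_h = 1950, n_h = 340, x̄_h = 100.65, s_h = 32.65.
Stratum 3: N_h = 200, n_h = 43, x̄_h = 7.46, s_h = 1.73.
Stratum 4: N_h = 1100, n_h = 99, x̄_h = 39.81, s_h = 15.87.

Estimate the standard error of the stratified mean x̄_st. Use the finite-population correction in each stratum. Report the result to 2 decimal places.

V̂(x̄_st) = Σ W_h² (1 − n_h/N_h) s_h²/n_h, with W_h = N_h/N and N = 4300:
  stratum 1: (1050/4300)²·(1 − 43/1050)·20.89²/43 = 0.58035
  stratum 2: (1950/4300)²·(1 − 340/1950)·32.65²/340 = 0.532367
  stratum 3: (200/4300)²·(1 − 43/200)·1.73²/43 = 0.0001182
  stratum 4: (1100/4300)²·(1 − 99/1100)·15.87²/99 = 0.151499
V̂(x̄_st) = 1.26433
SE(x̄_st) = √1.26433 = 1.12443

SE(x̄_st) ≈ 1.12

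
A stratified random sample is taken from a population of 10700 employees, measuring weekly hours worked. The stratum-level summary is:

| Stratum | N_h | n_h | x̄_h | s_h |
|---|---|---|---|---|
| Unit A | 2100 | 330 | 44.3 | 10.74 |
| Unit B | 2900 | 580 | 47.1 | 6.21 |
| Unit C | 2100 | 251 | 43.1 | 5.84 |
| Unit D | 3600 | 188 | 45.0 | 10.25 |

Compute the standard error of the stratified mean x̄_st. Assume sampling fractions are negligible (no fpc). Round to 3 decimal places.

SE(x̄_st) ≈ 0.295

V̂(x̄_st) = Σ W_h² s_h²/n_h, with W_h = N_h/N and N = 10700:
  stratum Unit A: (2100/10700)²·10.74²/330 = 0.0134637
  stratum Unit B: (2900/10700)²·6.21²/580 = 0.00488409
  stratum Unit C: (2100/10700)²·5.84²/251 = 0.00523387
  stratum Unit D: (3600/10700)²·10.25²/188 = 0.0632597
V̂(x̄_st) = 0.0868414
SE(x̄_st) = √0.0868414 = 0.294689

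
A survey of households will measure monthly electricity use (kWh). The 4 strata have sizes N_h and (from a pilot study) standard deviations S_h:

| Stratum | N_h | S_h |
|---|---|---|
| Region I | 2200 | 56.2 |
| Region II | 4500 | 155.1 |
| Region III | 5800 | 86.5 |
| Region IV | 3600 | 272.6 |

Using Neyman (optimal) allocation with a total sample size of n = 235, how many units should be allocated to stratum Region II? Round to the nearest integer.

71

Neyman allocation: n_h = n · N_h S_h / Σ N_i S_i, with n = 235.
  stratum Region I: N_h·S_h = 2200·56.2 = 123640.00
  stratum Region II: N_h·S_h = 4500·155.1 = 697950.00
  stratum Region III: N_h·S_h = 5800·86.5 = 501700.00
  stratum Region IV: N_h·S_h = 3600·272.6 = 981360.00
Σ N_h S_h = 2304650.00
n for stratum Region II = 235·697950.00/2304650.00 = 71.168 → 71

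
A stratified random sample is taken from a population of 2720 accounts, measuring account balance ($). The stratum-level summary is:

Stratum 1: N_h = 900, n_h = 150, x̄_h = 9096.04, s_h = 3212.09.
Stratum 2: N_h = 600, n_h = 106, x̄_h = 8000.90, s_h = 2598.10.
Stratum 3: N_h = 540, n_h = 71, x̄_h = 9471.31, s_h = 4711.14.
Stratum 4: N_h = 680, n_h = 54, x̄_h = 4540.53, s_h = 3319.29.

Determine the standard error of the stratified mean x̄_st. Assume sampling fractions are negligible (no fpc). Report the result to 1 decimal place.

SE(x̄_st) ≈ 189.0

V̂(x̄_st) = Σ W_h² s_h²/n_h, with W_h = N_h/N and N = 2720:
  stratum 1: (900/2720)²·3212.09²/150 = 7530.63
  stratum 2: (600/2720)²·2598.10²/106 = 3098.64
  stratum 3: (540/2720)²·4711.14²/71 = 12320.9
  stratum 4: (680/2720)²·3319.29²/54 = 12752
V̂(x̄_st) = 35702.1
SE(x̄_st) = √35702.1 = 188.95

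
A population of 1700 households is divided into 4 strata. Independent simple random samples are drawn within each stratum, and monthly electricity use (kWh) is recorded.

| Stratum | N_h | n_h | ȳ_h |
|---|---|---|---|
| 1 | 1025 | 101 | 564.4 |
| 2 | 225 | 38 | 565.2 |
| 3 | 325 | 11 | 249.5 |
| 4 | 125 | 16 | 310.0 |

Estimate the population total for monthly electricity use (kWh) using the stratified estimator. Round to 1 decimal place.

τ̂_st = Σ N_h ȳ_h = 1025·564.4 + 225·565.2 + 325·249.5 + 125·310.0 = 825517.5

τ̂_st ≈ 825517.5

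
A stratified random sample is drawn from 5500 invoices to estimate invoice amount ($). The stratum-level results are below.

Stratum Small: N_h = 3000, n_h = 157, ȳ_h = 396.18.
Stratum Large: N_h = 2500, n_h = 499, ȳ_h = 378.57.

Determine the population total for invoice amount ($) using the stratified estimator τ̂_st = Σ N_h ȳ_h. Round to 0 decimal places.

τ̂_st = Σ N_h ȳ_h = 3000·396.18 + 2500·378.57 = 2134965

τ̂_st ≈ 2134965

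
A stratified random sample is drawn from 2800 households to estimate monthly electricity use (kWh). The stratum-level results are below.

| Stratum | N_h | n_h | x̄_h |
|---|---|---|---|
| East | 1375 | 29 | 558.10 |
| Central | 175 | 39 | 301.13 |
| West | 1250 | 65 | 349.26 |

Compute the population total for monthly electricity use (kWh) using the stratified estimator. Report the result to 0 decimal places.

τ̂_st = Σ N_h x̄_h = 1375·558.10 + 175·301.13 + 1250·349.26 = 1256660

τ̂_st ≈ 1256660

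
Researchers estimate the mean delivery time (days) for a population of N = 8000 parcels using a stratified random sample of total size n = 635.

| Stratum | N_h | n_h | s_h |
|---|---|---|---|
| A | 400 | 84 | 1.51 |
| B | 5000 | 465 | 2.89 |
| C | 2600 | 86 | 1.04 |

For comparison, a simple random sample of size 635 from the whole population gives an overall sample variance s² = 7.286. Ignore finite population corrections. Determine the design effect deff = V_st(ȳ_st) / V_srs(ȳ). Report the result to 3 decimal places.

deff ≈ 0.733

V̂(ȳ_st) = Σ W_h² s_h²/n_h, with W_h = N_h/N and N = 8000:
  stratum A: (400/8000)²·1.51²/84 = 6.78601e-05
  stratum B: (5000/8000)²·2.89²/465 = 0.00701621
  stratum C: (2600/8000)²·1.04²/86 = 0.00132842
V_st = 0.00841249
V_srs = s²/n = 7.286/635 = 0.011474
deff = V_st / V_srs = 0.00841249/0.011474 = 0.7332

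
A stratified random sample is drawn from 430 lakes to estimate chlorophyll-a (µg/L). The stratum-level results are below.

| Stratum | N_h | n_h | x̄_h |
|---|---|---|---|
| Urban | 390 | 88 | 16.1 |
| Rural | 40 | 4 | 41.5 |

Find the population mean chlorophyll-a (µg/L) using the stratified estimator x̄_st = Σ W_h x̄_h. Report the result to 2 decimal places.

N = Σ N_h = 430. Stratum weights W_h = N_h/N.
x̄_st = (390·16.1 + 40·41.5) / 430 = 18.4628

x̄_st ≈ 18.46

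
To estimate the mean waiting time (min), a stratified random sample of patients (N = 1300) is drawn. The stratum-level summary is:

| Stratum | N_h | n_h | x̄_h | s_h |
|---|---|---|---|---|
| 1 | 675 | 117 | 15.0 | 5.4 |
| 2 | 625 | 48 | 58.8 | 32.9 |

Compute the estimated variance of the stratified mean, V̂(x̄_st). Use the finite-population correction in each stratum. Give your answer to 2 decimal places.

V̂(x̄_st) = Σ W_h² (1 − n_h/N_h) s_h²/n_h, with W_h = N_h/N and N = 1300:
  stratum 1: (675/1300)²·(1 − 117/675)·5.4²/117 = 0.055546
  stratum 2: (625/1300)²·(1 − 48/625)·32.9²/48 = 4.81193
V̂(x̄_st) = 4.86748

V̂(x̄_st) ≈ 4.87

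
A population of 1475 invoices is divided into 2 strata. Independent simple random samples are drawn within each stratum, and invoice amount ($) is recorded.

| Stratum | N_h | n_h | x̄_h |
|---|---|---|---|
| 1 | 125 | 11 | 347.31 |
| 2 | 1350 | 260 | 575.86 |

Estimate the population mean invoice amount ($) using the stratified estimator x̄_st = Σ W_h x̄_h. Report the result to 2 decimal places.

x̄_st ≈ 556.49

N = Σ N_h = 1475. Stratum weights W_h = N_h/N.
x̄_st = (125·347.31 + 1350·575.86) / 1475 = 556.4914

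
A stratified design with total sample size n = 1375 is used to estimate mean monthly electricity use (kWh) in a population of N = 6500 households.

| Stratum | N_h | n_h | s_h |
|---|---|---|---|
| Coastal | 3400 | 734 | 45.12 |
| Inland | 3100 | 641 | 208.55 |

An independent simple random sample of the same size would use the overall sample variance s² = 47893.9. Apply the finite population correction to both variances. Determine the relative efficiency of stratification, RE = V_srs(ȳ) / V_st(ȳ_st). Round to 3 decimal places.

RE ≈ 2.139

V̂(ȳ_st) = Σ W_h² (1 − n_h/N_h) s_h²/n_h, with W_h = N_h/N and N = 6500:
  stratum Coastal: (3400/6500)²·(1 − 734/3400)·45.12²/734 = 0.595051
  stratum Inland: (3100/6500)²·(1 − 641/3100)·208.55²/641 = 12.2421
V_st = 12.8371
V_srs = (1 − 1375/6500)·47893.9/1375 = 27.4636
Relative efficiency = V_srs / V_st = 27.4636/12.8371 = 2.1394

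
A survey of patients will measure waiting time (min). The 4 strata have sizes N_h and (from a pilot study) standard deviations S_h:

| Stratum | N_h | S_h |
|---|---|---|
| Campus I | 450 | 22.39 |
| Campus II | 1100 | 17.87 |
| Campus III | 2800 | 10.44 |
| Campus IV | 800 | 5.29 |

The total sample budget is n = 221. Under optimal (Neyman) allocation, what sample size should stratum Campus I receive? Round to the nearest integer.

Neyman allocation: n_h = n · N_h S_h / Σ N_i S_i, with n = 221.
  stratum Campus I: N_h·S_h = 450·22.39 = 10075.50
  stratum Campus II: N_h·S_h = 1100·17.87 = 19657.00
  stratum Campus III: N_h·S_h = 2800·10.44 = 29232.00
  stratum Campus IV: N_h·S_h = 800·5.29 = 4232.00
Σ N_h S_h = 63196.50
n for stratum Campus I = 221·10075.50/63196.50 = 35.234 → 35

35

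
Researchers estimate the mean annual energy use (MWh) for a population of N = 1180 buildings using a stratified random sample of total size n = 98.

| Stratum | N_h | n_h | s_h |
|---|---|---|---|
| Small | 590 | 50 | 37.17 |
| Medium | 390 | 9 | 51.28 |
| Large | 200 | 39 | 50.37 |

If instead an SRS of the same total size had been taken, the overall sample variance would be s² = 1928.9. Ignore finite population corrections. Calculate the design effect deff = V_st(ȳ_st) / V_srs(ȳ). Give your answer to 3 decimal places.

deff ≈ 2.067

V̂(ȳ_st) = Σ W_h² s_h²/n_h, with W_h = N_h/N and N = 1180:
  stratum Small: (590/1180)²·37.17²/50 = 6.90804
  stratum Medium: (390/1180)²·51.28²/9 = 31.9168
  stratum Large: (200/1180)²·50.37²/39 = 1.86885
V_st = 40.6937
V_srs = s²/n = 1928.9/98 = 19.6827
deff = V_st / V_srs = 40.6937/19.6827 = 2.0675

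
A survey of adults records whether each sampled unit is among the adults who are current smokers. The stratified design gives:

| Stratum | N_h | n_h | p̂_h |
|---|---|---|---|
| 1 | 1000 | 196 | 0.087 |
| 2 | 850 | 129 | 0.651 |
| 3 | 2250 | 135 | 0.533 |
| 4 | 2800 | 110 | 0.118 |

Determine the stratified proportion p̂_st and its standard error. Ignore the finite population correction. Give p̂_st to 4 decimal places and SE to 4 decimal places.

p̂_st ≈ 0.3145, SE ≈ 0.0198

N = 6900; stratum weights W_h = N_h/N.
p̂_st = Σ W_h p̂_h = (1000·0.087 + 850·0.651 + 2250·0.533 + 2800·0.118)/6900 = 0.31449
V̂(p̂_st) = Σ W_h² p̂_h(1−p̂_h)/(n_h−1):
  stratum 1: (1000/6900)²·0.087·0.913/195 = 8.55573e-06
  stratum 2: (850/6900)²·0.651·0.349/128 = 2.69362e-05
  stratum 3: (2250/6900)²·0.533·0.467/134 = 0.000197518
  stratum 4: (2800/6900)²·0.118·0.882/109 = 0.000157232
V̂(p̂_st) = 0.000390242; SE = √V̂ = 0.0197545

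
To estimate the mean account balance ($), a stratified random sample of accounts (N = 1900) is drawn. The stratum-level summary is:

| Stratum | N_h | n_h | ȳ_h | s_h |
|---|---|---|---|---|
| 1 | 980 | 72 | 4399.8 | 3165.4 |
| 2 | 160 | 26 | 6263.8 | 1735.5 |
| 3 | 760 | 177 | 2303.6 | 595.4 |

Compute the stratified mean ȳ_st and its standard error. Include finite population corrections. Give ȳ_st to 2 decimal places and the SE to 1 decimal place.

ȳ_st = Σ W_h ȳ_h = (980·4399.8 + 160·6263.8 + 760·2303.6)/1900 = 3718.28842
V̂(ȳ_st) = Σ W_h² (1 − n_h/N_h) s_h²/n_h, with W_h = N_h/N and N = 1900:
  stratum 1: (980/1900)²·(1 − 72/980)·3165.4²/72 = 34302.8
  stratum 2: (160/1900)²·(1 − 26/160)·1735.5²/26 = 688.008
  stratum 3: (760/1900)²·(1 − 177/760)·595.4²/177 = 245.821
V̂(ȳ_st) = 35236.6
SE(ȳ_st) = √35236.6 = 187.714

ȳ_st ≈ 3718.29, SE ≈ 187.7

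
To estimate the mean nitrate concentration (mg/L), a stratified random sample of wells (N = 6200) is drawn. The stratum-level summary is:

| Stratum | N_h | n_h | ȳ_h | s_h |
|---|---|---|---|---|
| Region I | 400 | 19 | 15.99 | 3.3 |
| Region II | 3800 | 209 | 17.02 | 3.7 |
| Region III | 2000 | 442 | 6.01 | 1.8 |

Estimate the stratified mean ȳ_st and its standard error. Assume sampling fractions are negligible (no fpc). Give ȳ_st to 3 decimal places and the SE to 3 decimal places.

ȳ_st ≈ 13.402, SE ≈ 0.167

ȳ_st = Σ W_h ȳ_h = (400·15.99 + 3800·17.02 + 2000·6.01)/6200 = 13.40194
V̂(ȳ_st) = Σ W_h² s_h²/n_h, with W_h = N_h/N and N = 6200:
  stratum Region I: (400/6200)²·3.3²/19 = 0.00238567
  stratum Region II: (3800/6200)²·3.7²/209 = 0.024606
  stratum Region III: (2000/6200)²·1.8²/442 = 0.00076278
V̂(ȳ_st) = 0.0277545
SE(ȳ_st) = √0.0277545 = 0.166597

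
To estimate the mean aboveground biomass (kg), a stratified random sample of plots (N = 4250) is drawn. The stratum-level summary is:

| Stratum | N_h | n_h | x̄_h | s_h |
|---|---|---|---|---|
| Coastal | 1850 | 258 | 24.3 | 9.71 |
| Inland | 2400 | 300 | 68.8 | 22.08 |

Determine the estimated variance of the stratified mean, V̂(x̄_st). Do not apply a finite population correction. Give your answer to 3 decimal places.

V̂(x̄_st) = Σ W_h² s_h²/n_h, with W_h = N_h/N and N = 4250:
  stratum Coastal: (1850/4250)²·9.71²/258 = 0.0692444
  stratum Inland: (2400/4250)²·22.08²/300 = 0.518229
V̂(x̄_st) = 0.587473

V̂(x̄_st) ≈ 0.587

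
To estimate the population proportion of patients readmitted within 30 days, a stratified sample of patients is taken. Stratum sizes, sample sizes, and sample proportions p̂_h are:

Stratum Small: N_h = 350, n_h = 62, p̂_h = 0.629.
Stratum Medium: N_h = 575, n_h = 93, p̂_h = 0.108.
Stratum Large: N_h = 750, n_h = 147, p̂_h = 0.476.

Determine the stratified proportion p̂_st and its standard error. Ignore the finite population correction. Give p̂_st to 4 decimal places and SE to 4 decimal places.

N = 1675; stratum weights W_h = N_h/N.
p̂_st = Σ W_h p̂_h = (350·0.629 + 575·0.108 + 750·0.476)/1675 = 0.38164
V̂(p̂_st) = Σ W_h² p̂_h(1−p̂_h)/(n_h−1):
  stratum Small: (350/1675)²·0.629·0.371/61 = 0.000167033
  stratum Medium: (575/1675)²·0.108·0.892/92 = 0.000123398
  stratum Large: (750/1675)²·0.476·0.524/146 = 0.000342514
V̂(p̂_st) = 0.000632944; SE = √V̂ = 0.0251584

p̂_st ≈ 0.3816, SE ≈ 0.0252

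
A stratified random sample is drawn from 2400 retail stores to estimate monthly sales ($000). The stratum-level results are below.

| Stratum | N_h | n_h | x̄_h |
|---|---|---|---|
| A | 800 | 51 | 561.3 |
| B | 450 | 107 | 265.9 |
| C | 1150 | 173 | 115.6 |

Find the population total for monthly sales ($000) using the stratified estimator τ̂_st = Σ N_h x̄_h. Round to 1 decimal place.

τ̂_st ≈ 701635.0

τ̂_st = Σ N_h x̄_h = 800·561.3 + 450·265.9 + 1150·115.6 = 701635.0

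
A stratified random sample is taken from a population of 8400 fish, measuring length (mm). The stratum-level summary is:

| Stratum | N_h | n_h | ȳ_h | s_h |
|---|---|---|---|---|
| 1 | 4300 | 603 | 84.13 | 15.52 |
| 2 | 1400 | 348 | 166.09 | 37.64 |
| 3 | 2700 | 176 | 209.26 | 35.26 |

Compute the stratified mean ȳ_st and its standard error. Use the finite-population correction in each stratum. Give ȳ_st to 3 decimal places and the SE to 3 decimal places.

ȳ_st ≈ 138.010, SE ≈ 0.926

ȳ_st = Σ W_h ȳ_h = (4300·84.13 + 1400·166.09 + 2700·209.26)/8400 = 138.01036
V̂(ȳ_st) = Σ W_h² (1 − n_h/N_h) s_h²/n_h, with W_h = N_h/N and N = 8400:
  stratum 1: (4300/8400)²·(1 − 603/4300)·15.52²/603 = 0.0899965
  stratum 2: (1400/8400)²·(1 − 348/1400)·37.64²/348 = 0.0849777
  stratum 3: (2700/8400)²·(1 − 176/2700)·35.26²/176 = 0.682255
V̂(ȳ_st) = 0.857229
SE(ȳ_st) = √0.857229 = 0.925867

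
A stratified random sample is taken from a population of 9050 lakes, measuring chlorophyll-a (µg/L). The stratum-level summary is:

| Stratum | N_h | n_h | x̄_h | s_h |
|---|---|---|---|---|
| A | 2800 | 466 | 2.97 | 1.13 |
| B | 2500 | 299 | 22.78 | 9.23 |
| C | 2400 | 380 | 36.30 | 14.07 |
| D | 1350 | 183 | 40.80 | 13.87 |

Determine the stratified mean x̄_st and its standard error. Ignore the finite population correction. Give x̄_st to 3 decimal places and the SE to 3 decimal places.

x̄_st = Σ W_h x̄_h = (2800·2.97 + 2500·22.78 + 2400·36.30 + 1350·40.80)/9050 = 22.92442
V̂(x̄_st) = Σ W_h² s_h²/n_h, with W_h = N_h/N and N = 9050:
  stratum A: (2800/9050)²·1.13²/466 = 0.000262295
  stratum B: (2500/9050)²·9.23²/299 = 0.0217428
  stratum C: (2400/9050)²·14.07²/380 = 0.0366378
  stratum D: (1350/9050)²·13.87²/183 = 0.0233923
V̂(x̄_st) = 0.0820352
SE(x̄_st) = √0.0820352 = 0.286418

x̄_st ≈ 22.924, SE ≈ 0.286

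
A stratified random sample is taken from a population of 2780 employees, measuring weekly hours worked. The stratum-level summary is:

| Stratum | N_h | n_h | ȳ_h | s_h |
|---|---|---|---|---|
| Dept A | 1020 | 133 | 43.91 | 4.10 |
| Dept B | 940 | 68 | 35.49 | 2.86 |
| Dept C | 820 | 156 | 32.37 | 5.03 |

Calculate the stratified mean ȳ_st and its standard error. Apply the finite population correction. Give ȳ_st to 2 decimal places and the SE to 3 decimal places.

ȳ_st = Σ W_h ȳ_h = (1020·43.91 + 940·35.49 + 820·32.37)/2780 = 37.65906
V̂(ȳ_st) = Σ W_h² (1 − n_h/N_h) s_h²/n_h, with W_h = N_h/N and N = 2780:
  stratum Dept A: (1020/2780)²·(1 − 133/1020)·4.10²/133 = 0.0147962
  stratum Dept B: (940/2780)²·(1 − 68/940)·2.86²/68 = 0.0127579
  stratum Dept C: (820/2780)²·(1 − 156/820)·5.03²/156 = 0.0114262
V̂(ȳ_st) = 0.0389803
SE(ȳ_st) = √0.0389803 = 0.197434

ȳ_st ≈ 37.66, SE ≈ 0.197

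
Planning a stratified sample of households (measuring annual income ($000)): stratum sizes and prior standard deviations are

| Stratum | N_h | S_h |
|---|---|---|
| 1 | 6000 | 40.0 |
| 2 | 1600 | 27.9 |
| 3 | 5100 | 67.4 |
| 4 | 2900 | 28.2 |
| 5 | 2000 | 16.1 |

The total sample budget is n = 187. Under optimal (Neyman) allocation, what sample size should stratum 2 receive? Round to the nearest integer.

11

Neyman allocation: n_h = n · N_h S_h / Σ N_i S_i, with n = 187.
  stratum 1: N_h·S_h = 6000·40.0 = 240000.00
  stratum 2: N_h·S_h = 1600·27.9 = 44640.00
  stratum 3: N_h·S_h = 5100·67.4 = 343740.00
  stratum 4: N_h·S_h = 2900·28.2 = 81780.00
  stratum 5: N_h·S_h = 2000·16.1 = 32200.00
Σ N_h S_h = 742360.00
n for stratum 2 = 187·44640.00/742360.00 = 11.245 → 11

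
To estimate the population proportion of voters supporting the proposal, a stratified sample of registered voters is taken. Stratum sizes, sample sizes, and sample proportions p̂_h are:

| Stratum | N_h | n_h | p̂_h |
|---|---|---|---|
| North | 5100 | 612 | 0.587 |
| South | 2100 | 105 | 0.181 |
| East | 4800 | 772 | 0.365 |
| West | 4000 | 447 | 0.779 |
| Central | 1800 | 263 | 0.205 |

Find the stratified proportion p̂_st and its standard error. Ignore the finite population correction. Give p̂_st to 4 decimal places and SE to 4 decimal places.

p̂_st ≈ 0.4838, SE ≈ 0.0100

N = 17800; stratum weights W_h = N_h/N.
p̂_st = Σ W_h p̂_h = (5100·0.587 + 2100·0.181 + 4800·0.365 + 4000·0.779 + 1800·0.205)/17800 = 0.48375
V̂(p̂_st) = Σ W_h² p̂_h(1−p̂_h)/(n_h−1):
  stratum North: (5100/17800)²·0.587·0.413/611 = 3.25722e-05
  stratum South: (2100/17800)²·0.181·0.819/104 = 1.98394e-05
  stratum East: (4800/17800)²·0.365·0.635/771 = 2.18602e-05
  stratum West: (4000/17800)²·0.779·0.221/446 = 1.94928e-05
  stratum Central: (1800/17800)²·0.205·0.795/262 = 6.36099e-06
V̂(p̂_st) = 0.000100126; SE = √V̂ = 0.0100063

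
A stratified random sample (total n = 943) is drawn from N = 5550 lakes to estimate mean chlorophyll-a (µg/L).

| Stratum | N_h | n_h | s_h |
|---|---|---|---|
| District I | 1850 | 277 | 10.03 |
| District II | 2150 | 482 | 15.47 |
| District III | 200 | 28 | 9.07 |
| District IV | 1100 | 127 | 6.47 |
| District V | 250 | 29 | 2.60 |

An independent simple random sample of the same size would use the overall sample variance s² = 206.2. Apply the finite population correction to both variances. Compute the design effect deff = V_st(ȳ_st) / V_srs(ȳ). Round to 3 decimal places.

V̂(ȳ_st) = Σ W_h² (1 − n_h/N_h) s_h²/n_h, with W_h = N_h/N and N = 5550:
  stratum District I: (1850/5550)²·(1 − 277/1850)·10.03²/277 = 0.0343113
  stratum District II: (2150/5550)²·(1 − 482/2150)·15.47²/482 = 0.0578072
  stratum District III: (200/5550)²·(1 − 28/200)·9.07²/28 = 0.00328117
  stratum District IV: (1100/5550)²·(1 − 127/1100)·6.47²/127 = 0.0114531
  stratum District V: (250/5550)²·(1 − 29/250)·2.60²/29 = 0.000418114
V_st = 0.107271
V_srs = (1 − 943/5550)·206.2/943 = 0.181511
deff = V_st / V_srs = 0.107271/0.181511 = 0.5910

deff ≈ 0.591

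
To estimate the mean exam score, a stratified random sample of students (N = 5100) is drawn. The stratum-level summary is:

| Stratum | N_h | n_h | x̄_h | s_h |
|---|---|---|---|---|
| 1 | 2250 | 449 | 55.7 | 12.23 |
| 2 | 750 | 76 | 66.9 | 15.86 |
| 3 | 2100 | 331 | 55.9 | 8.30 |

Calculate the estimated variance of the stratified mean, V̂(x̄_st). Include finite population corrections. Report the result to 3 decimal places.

V̂(x̄_st) ≈ 0.146

V̂(x̄_st) = Σ W_h² (1 − n_h/N_h) s_h²/n_h, with W_h = N_h/N and N = 5100:
  stratum 1: (2250/5100)²·(1 − 449/2250)·12.23²/449 = 0.0518994
  stratum 2: (750/5100)²·(1 − 76/750)·15.86²/76 = 0.0643241
  stratum 3: (2100/5100)²·(1 − 331/2100)·8.30²/331 = 0.0297259
V̂(x̄_st) = 0.145949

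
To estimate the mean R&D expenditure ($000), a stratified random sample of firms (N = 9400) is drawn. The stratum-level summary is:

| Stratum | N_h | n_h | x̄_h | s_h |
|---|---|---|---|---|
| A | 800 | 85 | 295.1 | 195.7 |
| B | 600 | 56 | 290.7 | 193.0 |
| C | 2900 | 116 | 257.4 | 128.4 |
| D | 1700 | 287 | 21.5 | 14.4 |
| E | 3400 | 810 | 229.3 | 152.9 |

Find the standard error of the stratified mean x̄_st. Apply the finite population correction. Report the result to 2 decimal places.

SE(x̄_st) ≈ 4.61

V̂(x̄_st) = Σ W_h² (1 − n_h/N_h) s_h²/n_h, with W_h = N_h/N and N = 9400:
  stratum A: (800/9400)²·(1 − 85/800)·195.7²/85 = 2.91678
  stratum B: (600/9400)²·(1 − 56/600)·193.0²/56 = 2.45709
  stratum C: (2900/9400)²·(1 − 116/2900)·128.4²/116 = 12.9862
  stratum D: (1700/9400)²·(1 − 287/1700)·14.4²/287 = 0.0196417
  stratum E: (3400/9400)²·(1 − 810/3400)·152.9²/810 = 2.87642
V̂(x̄_st) = 21.2562
SE(x̄_st) = √21.2562 = 4.61044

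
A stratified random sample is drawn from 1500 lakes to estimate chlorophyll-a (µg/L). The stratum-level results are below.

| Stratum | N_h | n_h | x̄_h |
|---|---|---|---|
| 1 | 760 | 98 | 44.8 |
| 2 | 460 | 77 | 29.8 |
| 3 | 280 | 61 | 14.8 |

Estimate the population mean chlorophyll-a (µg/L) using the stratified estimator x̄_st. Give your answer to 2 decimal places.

x̄_st ≈ 34.60

N = Σ N_h = 1500. Stratum weights W_h = N_h/N.
x̄_st = (760·44.8 + 460·29.8 + 280·14.8) / 1500 = 34.6000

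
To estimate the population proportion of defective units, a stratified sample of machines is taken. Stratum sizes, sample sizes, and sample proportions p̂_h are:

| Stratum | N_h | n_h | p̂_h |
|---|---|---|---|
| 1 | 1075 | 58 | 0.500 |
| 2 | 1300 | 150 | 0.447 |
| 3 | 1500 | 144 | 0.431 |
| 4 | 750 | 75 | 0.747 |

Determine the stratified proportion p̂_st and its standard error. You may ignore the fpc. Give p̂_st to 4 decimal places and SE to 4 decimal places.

p̂_st ≈ 0.5028, SE ≈ 0.0248

N = 4625; stratum weights W_h = N_h/N.
p̂_st = Σ W_h p̂_h = (1075·0.500 + 1300·0.447 + 1500·0.431 + 750·0.747)/4625 = 0.50278
V̂(p̂_st) = Σ W_h² p̂_h(1−p̂_h)/(n_h−1):
  stratum 1: (1075/4625)²·0.500·0.500/57 = 0.000236951
  stratum 2: (1300/4625)²·0.447·0.553/149 = 0.000131072
  stratum 3: (1500/4625)²·0.431·0.569/143 = 0.00018039
  stratum 4: (750/4625)²·0.747·0.253/74 = 6.71597e-05
V̂(p̂_st) = 0.000615573; SE = √V̂ = 0.0248107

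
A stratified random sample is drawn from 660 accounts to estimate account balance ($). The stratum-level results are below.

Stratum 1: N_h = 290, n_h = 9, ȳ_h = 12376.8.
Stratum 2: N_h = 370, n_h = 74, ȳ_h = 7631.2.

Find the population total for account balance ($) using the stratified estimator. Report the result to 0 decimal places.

τ̂_st ≈ 6412816

τ̂_st = Σ N_h ȳ_h = 290·12376.8 + 370·7631.2 = 6412816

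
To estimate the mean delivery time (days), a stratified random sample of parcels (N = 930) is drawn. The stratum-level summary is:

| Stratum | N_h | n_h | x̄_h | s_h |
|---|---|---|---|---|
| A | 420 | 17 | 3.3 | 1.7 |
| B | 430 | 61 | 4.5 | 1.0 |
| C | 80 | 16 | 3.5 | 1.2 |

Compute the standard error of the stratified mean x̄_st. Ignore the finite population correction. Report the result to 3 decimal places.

SE(x̄_st) ≈ 0.197

V̂(x̄_st) = Σ W_h² s_h²/n_h, with W_h = N_h/N and N = 930:
  stratum A: (420/930)²·1.7²/17 = 0.0346722
  stratum B: (430/930)²·1.0²/61 = 0.00350462
  stratum C: (80/930)²·1.2²/16 = 0.000665973
V̂(x̄_st) = 0.0388428
SE(x̄_st) = √0.0388428 = 0.197086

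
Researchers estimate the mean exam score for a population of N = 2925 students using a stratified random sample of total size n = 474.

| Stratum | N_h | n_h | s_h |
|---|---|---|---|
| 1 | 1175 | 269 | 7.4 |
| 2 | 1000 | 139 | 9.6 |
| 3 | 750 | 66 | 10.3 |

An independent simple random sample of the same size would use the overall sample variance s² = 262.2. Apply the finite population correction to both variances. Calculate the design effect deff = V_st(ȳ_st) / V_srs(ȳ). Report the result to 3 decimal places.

deff ≈ 0.407

V̂(ȳ_st) = Σ W_h² (1 − n_h/N_h) s_h²/n_h, with W_h = N_h/N and N = 2925:
  stratum 1: (1175/2925)²·(1 − 269/1175)·7.4²/269 = 0.0253294
  stratum 2: (1000/2925)²·(1 − 139/1000)·9.6²/139 = 0.0667235
  stratum 3: (750/2925)²·(1 − 66/750)·10.3²/66 = 0.096382
V_st = 0.188435
V_srs = (1 − 474/2925)·262.2/474 = 0.463524
deff = V_st / V_srs = 0.188435/0.463524 = 0.4065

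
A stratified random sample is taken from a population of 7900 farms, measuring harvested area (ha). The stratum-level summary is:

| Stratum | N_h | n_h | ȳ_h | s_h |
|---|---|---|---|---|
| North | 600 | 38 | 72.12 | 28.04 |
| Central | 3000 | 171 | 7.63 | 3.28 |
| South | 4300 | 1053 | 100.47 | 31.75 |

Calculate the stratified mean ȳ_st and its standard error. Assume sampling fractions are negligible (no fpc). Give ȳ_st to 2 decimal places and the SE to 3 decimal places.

ȳ_st ≈ 63.06, SE ≈ 0.642

ȳ_st = Σ W_h ȳ_h = (600·72.12 + 3000·7.63 + 4300·100.47)/7900 = 63.06114
V̂(ȳ_st) = Σ W_h² s_h²/n_h, with W_h = N_h/N and N = 7900:
  stratum North: (600/7900)²·28.04²/38 = 0.11935
  stratum Central: (3000/7900)²·3.28²/171 = 0.00907277
  stratum South: (4300/7900)²·31.75²/1053 = 0.283623
V̂(ȳ_st) = 0.412046
SE(ȳ_st) = √0.412046 = 0.641908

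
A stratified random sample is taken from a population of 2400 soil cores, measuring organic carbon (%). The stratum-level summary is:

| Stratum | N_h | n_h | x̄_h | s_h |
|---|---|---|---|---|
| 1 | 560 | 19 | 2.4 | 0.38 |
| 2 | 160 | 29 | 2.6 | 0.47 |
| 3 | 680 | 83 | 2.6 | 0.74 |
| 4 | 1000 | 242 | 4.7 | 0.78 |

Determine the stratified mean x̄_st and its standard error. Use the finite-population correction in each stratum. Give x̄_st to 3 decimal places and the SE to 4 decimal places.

x̄_st = Σ W_h x̄_h = (560·2.4 + 160·2.6 + 680·2.6 + 1000·4.7)/2400 = 3.42833
V̂(x̄_st) = Σ W_h² (1 − n_h/N_h) s_h²/n_h, with W_h = N_h/N and N = 2400:
  stratum 1: (560/2400)²·(1 − 19/560)·0.38²/19 = 0.000399739
  stratum 2: (160/2400)²·(1 − 29/160)·0.47²/29 = 2.77183e-05
  stratum 3: (680/2400)²·(1 − 83/680)·0.74²/83 = 0.000464993
  stratum 4: (1000/2400)²·(1 − 242/1000)·0.78²/242 = 0.000330842
V̂(x̄_st) = 0.00122329
SE(x̄_st) = √0.00122329 = 0.0349756

x̄_st ≈ 3.428, SE ≈ 0.0350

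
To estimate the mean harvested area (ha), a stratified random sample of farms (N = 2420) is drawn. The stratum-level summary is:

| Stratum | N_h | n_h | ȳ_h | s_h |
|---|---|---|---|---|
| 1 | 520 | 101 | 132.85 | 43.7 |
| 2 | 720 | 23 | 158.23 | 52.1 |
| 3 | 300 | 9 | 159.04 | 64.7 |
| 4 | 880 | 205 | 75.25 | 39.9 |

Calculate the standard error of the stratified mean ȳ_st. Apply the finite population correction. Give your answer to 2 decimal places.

V̂(ȳ_st) = Σ W_h² (1 − n_h/N_h) s_h²/n_h, with W_h = N_h/N and N = 2420:
  stratum 1: (520/2420)²·(1 − 101/520)·43.7²/101 = 0.703442
  stratum 2: (720/2420)²·(1 − 23/720)·52.1²/23 = 10.113
  stratum 3: (300/2420)²·(1 − 9/300)·64.7²/9 = 6.93345
  stratum 4: (880/2420)²·(1 − 205/880)·39.9²/205 = 0.787676
V̂(ȳ_st) = 18.5376
SE(ȳ_st) = √18.5376 = 4.30553

SE(ȳ_st) ≈ 4.31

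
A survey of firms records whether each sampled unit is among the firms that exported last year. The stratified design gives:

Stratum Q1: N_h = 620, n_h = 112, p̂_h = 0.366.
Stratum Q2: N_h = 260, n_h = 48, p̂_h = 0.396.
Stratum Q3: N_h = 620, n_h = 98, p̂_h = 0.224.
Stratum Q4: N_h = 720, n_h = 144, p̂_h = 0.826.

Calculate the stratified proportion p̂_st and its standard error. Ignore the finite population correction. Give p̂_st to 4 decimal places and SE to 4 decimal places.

N = 2220; stratum weights W_h = N_h/N.
p̂_st = Σ W_h p̂_h = (620·0.366 + 260·0.396 + 620·0.224 + 720·0.826)/2220 = 0.47905
V̂(p̂_st) = Σ W_h² p̂_h(1−p̂_h)/(n_h−1):
  stratum Q1: (620/2220)²·0.366·0.634/111 = 0.000163051
  stratum Q2: (260/2220)²·0.396·0.604/47 = 6.98031e-05
  stratum Q3: (620/2220)²·0.224·0.776/97 = 0.00013977
  stratum Q4: (720/2220)²·0.826·0.174/143 = 0.000105719
V̂(p̂_st) = 0.000478344; SE = √V̂ = 0.0218711

p̂_st ≈ 0.4790, SE ≈ 0.0219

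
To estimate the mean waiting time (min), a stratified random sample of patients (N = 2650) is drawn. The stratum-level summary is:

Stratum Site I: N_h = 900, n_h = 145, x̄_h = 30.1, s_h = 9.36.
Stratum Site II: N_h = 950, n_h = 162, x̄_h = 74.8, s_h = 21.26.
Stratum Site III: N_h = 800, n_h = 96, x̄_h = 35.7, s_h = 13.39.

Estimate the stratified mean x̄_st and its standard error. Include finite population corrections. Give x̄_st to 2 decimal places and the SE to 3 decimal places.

x̄_st ≈ 47.82, SE ≈ 0.711

x̄_st = Σ W_h x̄_h = (900·30.1 + 950·74.8 + 800·35.7)/2650 = 47.81509
V̂(x̄_st) = Σ W_h² (1 − n_h/N_h) s_h²/n_h, with W_h = N_h/N and N = 2650:
  stratum Site I: (900/2650)²·(1 − 145/900)·9.36²/145 = 0.058463
  stratum Site II: (950/2650)²·(1 − 162/950)·21.26²/162 = 0.29742
  stratum Site III: (800/2650)²·(1 − 96/800)·13.39²/96 = 0.149782
V̂(x̄_st) = 0.505665
SE(x̄_st) = √0.505665 = 0.711101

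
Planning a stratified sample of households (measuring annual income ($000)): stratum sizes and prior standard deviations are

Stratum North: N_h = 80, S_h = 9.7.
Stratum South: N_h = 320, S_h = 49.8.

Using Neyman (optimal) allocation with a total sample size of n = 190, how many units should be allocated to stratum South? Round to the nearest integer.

Neyman allocation: n_h = n · N_h S_h / Σ N_i S_i, with n = 190.
  stratum North: N_h·S_h = 80·9.7 = 776.00
  stratum South: N_h·S_h = 320·49.8 = 15936.00
Σ N_h S_h = 16712.00
n for stratum South = 190·15936.00/16712.00 = 181.178 → 181

181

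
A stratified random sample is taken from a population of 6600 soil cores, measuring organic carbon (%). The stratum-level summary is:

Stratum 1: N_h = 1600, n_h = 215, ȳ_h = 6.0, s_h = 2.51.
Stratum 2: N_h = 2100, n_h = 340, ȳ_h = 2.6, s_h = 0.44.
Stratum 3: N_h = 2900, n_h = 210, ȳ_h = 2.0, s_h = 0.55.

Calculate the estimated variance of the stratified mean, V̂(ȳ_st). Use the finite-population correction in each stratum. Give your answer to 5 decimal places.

V̂(ȳ_st) ≈ 0.00180

V̂(ȳ_st) = Σ W_h² (1 − n_h/N_h) s_h²/n_h, with W_h = N_h/N and N = 6600:
  stratum 1: (1600/6600)²·(1 − 215/1600)·2.51²/215 = 0.0014907
  stratum 2: (2100/6600)²·(1 − 340/2100)·0.44²/340 = 4.83137e-05
  stratum 3: (2900/6600)²·(1 − 210/2900)·0.55²/210 = 0.00025797
V̂(ȳ_st) = 0.00179699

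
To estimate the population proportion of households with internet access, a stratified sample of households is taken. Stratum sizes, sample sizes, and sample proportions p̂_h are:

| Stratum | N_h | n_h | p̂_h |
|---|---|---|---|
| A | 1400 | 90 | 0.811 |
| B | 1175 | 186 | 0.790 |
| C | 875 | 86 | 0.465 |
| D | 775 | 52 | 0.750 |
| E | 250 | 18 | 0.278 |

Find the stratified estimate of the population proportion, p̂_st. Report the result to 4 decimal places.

N = 4475; stratum weights W_h = N_h/N.
p̂_st = Σ W_h p̂_h = (1400·0.811 + 1175·0.790 + 875·0.465 + 775·0.750 + 250·0.278)/4475 = 0.69749

p̂_st ≈ 0.6975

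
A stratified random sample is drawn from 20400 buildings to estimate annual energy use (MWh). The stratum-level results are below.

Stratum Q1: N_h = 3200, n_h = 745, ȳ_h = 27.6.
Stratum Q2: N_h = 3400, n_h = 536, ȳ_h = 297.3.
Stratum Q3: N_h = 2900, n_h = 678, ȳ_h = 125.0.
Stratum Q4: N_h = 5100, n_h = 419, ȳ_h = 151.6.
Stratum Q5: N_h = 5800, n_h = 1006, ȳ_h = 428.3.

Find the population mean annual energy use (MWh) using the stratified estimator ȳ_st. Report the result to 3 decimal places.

N = Σ N_h = 20400. Stratum weights W_h = N_h/N.
ȳ_st = (3200·27.6 + 3400·297.3 + 2900·125.0 + 5100·151.6 + 5800·428.3) / 20400 = 231.32059

ȳ_st ≈ 231.321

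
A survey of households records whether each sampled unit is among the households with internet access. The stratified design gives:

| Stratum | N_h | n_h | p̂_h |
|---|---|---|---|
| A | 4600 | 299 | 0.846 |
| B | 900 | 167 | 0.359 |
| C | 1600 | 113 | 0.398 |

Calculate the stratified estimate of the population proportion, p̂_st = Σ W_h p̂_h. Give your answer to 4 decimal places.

p̂_st ≈ 0.6833

N = 7100; stratum weights W_h = N_h/N.
p̂_st = Σ W_h p̂_h = (4600·0.846 + 900·0.359 + 1600·0.398)/7100 = 0.68331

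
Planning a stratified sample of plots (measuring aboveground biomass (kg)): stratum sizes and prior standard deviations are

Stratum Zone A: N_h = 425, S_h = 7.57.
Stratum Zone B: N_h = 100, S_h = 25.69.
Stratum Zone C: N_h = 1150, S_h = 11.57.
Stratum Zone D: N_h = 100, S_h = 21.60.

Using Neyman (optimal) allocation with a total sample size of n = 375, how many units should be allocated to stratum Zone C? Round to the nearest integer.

235

Neyman allocation: n_h = n · N_h S_h / Σ N_i S_i, with n = 375.
  stratum Zone A: N_h·S_h = 425·7.57 = 3217.25
  stratum Zone B: N_h·S_h = 100·25.69 = 2569.00
  stratum Zone C: N_h·S_h = 1150·11.57 = 13305.50
  stratum Zone D: N_h·S_h = 100·21.60 = 2160.00
Σ N_h S_h = 21251.75
n for stratum Zone C = 375·13305.50/21251.75 = 234.784 → 235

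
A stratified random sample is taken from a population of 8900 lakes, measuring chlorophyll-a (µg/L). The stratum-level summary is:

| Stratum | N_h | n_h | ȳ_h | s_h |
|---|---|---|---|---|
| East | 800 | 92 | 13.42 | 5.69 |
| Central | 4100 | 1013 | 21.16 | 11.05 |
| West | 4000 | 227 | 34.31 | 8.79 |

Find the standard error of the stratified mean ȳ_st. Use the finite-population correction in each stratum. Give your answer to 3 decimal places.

SE(ȳ_st) ≈ 0.294

V̂(ȳ_st) = Σ W_h² (1 − n_h/N_h) s_h²/n_h, with W_h = N_h/N and N = 8900:
  stratum East: (800/8900)²·(1 − 92/800)·5.69²/92 = 0.0025164
  stratum Central: (4100/8900)²·(1 − 1013/4100)·11.05²/1013 = 0.01926
  stratum West: (4000/8900)²·(1 − 227/4000)·8.79²/227 = 0.0648513
V̂(ȳ_st) = 0.0866277
SE(ȳ_st) = √0.0866277 = 0.294326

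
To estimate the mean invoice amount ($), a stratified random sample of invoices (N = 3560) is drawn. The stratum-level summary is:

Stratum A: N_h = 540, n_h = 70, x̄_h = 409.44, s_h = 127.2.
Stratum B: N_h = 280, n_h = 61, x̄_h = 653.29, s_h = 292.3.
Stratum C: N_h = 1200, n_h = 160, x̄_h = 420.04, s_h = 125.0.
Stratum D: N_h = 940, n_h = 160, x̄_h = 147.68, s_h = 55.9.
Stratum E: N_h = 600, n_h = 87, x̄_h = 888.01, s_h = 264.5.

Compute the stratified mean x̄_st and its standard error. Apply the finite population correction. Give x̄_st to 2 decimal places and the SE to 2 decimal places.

x̄_st = Σ W_h x̄_h = (540·409.44 + 280·653.29 + 1200·420.04 + 940·147.68 + 600·888.01)/3560 = 443.73371
V̂(x̄_st) = Σ W_h² (1 − n_h/N_h) s_h²/n_h, with W_h = N_h/N and N = 3560:
  stratum A: (540/3560)²·(1 − 70/540)·127.2²/70 = 4.62879
  stratum B: (280/3560)²·(1 − 61/280)·292.3²/61 = 6.77688
  stratum C: (1200/3560)²·(1 − 160/1200)·125.0²/160 = 9.61645
  stratum D: (940/3560)²·(1 − 160/940)·55.9²/160 = 1.12986
  stratum E: (600/3560)²·(1 − 87/600)·264.5²/87 = 19.5299
V̂(x̄_st) = 41.6819
SE(x̄_st) = √41.6819 = 6.45615

x̄_st ≈ 443.73, SE ≈ 6.46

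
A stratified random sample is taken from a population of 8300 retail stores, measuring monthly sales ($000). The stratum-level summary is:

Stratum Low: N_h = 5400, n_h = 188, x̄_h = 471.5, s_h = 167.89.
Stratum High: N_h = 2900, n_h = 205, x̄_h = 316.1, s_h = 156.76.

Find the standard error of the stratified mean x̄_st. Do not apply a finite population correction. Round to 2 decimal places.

SE(x̄_st) ≈ 8.84

V̂(x̄_st) = Σ W_h² s_h²/n_h, with W_h = N_h/N and N = 8300:
  stratum Low: (5400/8300)²·167.89²/188 = 63.4634
  stratum High: (2900/8300)²·156.76²/205 = 14.6338
V̂(x̄_st) = 78.0971
SE(x̄_st) = √78.0971 = 8.83726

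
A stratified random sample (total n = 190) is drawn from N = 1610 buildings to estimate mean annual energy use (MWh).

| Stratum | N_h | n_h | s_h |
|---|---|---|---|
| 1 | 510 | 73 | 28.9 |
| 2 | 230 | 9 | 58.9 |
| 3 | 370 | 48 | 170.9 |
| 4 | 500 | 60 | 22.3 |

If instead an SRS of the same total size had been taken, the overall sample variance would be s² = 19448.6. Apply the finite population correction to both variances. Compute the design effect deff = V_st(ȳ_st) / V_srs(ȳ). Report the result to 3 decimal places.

V̂(ȳ_st) = Σ W_h² (1 − n_h/N_h) s_h²/n_h, with W_h = N_h/N and N = 1610:
  stratum 1: (510/1610)²·(1 − 73/510)·28.9²/73 = 0.983723
  stratum 2: (230/1610)²·(1 − 9/230)·58.9²/9 = 7.55886
  stratum 3: (370/1610)²·(1 − 48/370)·170.9²/48 = 27.9672
  stratum 4: (500/1610)²·(1 − 60/500)·22.3²/60 = 0.703444
V_st = 37.2132
V_srs = (1 − 190/1610)·19448.6/190 = 90.2812
deff = V_st / V_srs = 37.2132/90.2812 = 0.4122

deff ≈ 0.412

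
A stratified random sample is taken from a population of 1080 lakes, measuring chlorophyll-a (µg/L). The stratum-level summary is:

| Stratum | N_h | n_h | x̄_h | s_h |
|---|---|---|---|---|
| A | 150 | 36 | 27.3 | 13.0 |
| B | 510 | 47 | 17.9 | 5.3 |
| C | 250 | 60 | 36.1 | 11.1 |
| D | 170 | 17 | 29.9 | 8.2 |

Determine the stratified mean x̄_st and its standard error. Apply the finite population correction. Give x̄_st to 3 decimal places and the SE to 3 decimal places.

x̄_st ≈ 25.307, SE ≈ 0.601

x̄_st = Σ W_h x̄_h = (150·27.3 + 510·17.9 + 250·36.1 + 170·29.9)/1080 = 25.30741
V̂(x̄_st) = Σ W_h² (1 − n_h/N_h) s_h²/n_h, with W_h = N_h/N and N = 1080:
  stratum A: (150/1080)²·(1 − 36/150)·13.0²/36 = 0.0688229
  stratum B: (510/1080)²·(1 − 47/510)·5.3²/47 = 0.120992
  stratum C: (250/1080)²·(1 − 60/250)·11.1²/60 = 0.0836259
  stratum D: (170/1080)²·(1 − 17/170)·8.2²/17 = 0.0882006
V̂(x̄_st) = 0.361642
SE(x̄_st) = √0.361642 = 0.601366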